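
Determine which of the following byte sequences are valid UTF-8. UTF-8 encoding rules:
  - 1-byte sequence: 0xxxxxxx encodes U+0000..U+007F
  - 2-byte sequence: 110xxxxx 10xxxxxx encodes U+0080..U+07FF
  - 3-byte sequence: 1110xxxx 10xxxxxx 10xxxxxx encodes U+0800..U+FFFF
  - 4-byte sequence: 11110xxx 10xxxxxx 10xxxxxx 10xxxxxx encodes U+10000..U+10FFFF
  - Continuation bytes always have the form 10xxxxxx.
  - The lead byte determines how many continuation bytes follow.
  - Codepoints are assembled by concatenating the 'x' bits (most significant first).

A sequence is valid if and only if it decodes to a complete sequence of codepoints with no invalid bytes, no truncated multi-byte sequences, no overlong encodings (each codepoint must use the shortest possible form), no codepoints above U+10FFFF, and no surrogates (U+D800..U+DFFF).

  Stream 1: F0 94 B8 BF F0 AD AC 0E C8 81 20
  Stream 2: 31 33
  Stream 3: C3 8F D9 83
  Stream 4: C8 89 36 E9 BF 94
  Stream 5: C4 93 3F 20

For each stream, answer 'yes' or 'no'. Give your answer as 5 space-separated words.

Stream 1: error at byte offset 7. INVALID
Stream 2: decodes cleanly. VALID
Stream 3: decodes cleanly. VALID
Stream 4: decodes cleanly. VALID
Stream 5: decodes cleanly. VALID

Answer: no yes yes yes yes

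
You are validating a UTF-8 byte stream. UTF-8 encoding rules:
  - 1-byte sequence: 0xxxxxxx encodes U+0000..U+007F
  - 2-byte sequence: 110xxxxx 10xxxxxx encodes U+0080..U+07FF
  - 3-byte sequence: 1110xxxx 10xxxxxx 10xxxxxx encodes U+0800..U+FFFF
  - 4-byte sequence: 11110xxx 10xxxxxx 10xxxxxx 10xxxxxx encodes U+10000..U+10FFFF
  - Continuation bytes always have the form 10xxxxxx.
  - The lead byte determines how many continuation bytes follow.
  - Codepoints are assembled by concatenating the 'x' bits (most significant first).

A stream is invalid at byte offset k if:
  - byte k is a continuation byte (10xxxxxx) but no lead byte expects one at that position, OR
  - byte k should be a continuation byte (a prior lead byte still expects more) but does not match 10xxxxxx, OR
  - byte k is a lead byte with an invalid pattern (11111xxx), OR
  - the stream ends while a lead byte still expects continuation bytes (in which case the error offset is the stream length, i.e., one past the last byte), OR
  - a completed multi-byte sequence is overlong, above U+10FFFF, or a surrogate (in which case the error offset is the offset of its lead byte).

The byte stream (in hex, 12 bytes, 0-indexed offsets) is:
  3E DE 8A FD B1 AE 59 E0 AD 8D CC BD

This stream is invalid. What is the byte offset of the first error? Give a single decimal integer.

Byte[0]=3E: 1-byte ASCII. cp=U+003E
Byte[1]=DE: 2-byte lead, need 1 cont bytes. acc=0x1E
Byte[2]=8A: continuation. acc=(acc<<6)|0x0A=0x78A
Completed: cp=U+078A (starts at byte 1)
Byte[3]=FD: INVALID lead byte (not 0xxx/110x/1110/11110)

Answer: 3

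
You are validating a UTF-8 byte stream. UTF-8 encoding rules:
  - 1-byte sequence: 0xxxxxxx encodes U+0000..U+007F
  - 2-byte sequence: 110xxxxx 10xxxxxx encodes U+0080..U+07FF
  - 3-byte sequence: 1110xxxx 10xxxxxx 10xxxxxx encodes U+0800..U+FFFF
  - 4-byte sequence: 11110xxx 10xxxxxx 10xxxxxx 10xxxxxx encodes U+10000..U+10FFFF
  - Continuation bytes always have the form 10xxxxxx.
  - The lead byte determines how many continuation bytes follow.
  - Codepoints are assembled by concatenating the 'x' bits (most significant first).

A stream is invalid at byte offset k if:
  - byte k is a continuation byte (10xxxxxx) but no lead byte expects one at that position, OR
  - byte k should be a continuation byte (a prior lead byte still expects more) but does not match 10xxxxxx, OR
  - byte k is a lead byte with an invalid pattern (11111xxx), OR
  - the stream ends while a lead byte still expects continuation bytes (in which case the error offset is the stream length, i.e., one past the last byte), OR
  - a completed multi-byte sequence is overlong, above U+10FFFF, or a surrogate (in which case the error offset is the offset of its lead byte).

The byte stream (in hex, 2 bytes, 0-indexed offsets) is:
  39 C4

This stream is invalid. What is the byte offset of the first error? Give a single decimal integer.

Byte[0]=39: 1-byte ASCII. cp=U+0039
Byte[1]=C4: 2-byte lead, need 1 cont bytes. acc=0x4
Byte[2]: stream ended, expected continuation. INVALID

Answer: 2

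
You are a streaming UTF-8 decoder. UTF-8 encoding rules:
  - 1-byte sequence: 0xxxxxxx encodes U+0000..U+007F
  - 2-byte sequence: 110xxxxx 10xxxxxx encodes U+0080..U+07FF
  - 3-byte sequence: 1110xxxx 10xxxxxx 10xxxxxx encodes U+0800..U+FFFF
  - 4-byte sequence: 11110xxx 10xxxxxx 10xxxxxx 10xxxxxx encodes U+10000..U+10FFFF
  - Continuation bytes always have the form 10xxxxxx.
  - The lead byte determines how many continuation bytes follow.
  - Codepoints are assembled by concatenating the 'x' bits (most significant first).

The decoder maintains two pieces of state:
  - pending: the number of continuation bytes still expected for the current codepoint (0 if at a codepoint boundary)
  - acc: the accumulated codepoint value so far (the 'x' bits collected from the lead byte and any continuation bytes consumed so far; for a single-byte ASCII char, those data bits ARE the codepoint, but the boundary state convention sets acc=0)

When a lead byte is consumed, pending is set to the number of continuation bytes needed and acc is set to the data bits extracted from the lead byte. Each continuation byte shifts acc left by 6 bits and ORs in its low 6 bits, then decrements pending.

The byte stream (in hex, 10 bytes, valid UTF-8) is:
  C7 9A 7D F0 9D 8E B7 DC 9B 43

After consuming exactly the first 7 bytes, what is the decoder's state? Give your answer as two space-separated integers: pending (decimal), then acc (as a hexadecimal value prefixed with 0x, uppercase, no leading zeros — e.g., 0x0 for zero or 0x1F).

Answer: 0 0x1D3B7

Derivation:
Byte[0]=C7: 2-byte lead. pending=1, acc=0x7
Byte[1]=9A: continuation. acc=(acc<<6)|0x1A=0x1DA, pending=0
Byte[2]=7D: 1-byte. pending=0, acc=0x0
Byte[3]=F0: 4-byte lead. pending=3, acc=0x0
Byte[4]=9D: continuation. acc=(acc<<6)|0x1D=0x1D, pending=2
Byte[5]=8E: continuation. acc=(acc<<6)|0x0E=0x74E, pending=1
Byte[6]=B7: continuation. acc=(acc<<6)|0x37=0x1D3B7, pending=0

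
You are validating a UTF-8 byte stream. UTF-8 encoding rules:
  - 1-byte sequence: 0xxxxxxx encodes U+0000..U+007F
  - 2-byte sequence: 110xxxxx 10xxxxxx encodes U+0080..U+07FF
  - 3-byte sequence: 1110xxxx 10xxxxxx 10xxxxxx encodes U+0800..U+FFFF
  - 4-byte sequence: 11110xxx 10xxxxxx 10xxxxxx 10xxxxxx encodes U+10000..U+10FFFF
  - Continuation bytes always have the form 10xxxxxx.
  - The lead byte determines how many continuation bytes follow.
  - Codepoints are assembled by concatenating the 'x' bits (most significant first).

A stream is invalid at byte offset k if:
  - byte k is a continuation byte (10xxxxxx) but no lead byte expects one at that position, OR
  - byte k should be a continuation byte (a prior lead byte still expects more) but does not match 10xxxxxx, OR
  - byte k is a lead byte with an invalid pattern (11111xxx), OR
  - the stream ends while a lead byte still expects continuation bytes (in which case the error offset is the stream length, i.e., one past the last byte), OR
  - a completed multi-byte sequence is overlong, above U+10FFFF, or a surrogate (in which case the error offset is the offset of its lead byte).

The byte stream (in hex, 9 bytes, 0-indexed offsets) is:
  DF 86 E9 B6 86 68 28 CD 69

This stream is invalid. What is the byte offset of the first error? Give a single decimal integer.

Byte[0]=DF: 2-byte lead, need 1 cont bytes. acc=0x1F
Byte[1]=86: continuation. acc=(acc<<6)|0x06=0x7C6
Completed: cp=U+07C6 (starts at byte 0)
Byte[2]=E9: 3-byte lead, need 2 cont bytes. acc=0x9
Byte[3]=B6: continuation. acc=(acc<<6)|0x36=0x276
Byte[4]=86: continuation. acc=(acc<<6)|0x06=0x9D86
Completed: cp=U+9D86 (starts at byte 2)
Byte[5]=68: 1-byte ASCII. cp=U+0068
Byte[6]=28: 1-byte ASCII. cp=U+0028
Byte[7]=CD: 2-byte lead, need 1 cont bytes. acc=0xD
Byte[8]=69: expected 10xxxxxx continuation. INVALID

Answer: 8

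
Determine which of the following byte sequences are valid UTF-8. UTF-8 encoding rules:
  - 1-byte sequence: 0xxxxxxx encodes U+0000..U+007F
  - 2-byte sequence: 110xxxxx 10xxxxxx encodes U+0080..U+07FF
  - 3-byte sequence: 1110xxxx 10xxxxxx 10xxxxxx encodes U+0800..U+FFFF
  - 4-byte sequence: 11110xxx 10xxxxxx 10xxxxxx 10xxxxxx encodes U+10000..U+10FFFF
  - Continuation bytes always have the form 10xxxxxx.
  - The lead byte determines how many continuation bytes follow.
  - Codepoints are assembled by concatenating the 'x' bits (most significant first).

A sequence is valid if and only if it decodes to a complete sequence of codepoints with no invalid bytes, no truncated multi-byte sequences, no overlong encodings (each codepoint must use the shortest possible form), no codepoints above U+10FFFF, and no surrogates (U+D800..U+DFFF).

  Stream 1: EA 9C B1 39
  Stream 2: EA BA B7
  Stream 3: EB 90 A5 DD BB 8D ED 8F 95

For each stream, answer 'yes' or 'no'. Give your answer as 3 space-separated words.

Answer: yes yes no

Derivation:
Stream 1: decodes cleanly. VALID
Stream 2: decodes cleanly. VALID
Stream 3: error at byte offset 5. INVALID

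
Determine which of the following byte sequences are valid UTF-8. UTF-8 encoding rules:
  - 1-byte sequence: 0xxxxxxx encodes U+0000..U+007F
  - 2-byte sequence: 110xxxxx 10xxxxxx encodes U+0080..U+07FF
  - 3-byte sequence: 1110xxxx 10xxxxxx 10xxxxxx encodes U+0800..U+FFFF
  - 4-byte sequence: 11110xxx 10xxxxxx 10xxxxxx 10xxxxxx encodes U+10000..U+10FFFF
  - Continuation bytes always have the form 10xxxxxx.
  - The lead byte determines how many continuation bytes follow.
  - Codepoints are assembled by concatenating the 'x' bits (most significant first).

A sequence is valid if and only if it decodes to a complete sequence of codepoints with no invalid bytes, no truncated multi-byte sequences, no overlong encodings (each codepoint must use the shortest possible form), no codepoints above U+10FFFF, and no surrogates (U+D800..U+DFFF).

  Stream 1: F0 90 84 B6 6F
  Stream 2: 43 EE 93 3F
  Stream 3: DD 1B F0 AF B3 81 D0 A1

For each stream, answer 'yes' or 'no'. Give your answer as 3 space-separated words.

Stream 1: decodes cleanly. VALID
Stream 2: error at byte offset 3. INVALID
Stream 3: error at byte offset 1. INVALID

Answer: yes no no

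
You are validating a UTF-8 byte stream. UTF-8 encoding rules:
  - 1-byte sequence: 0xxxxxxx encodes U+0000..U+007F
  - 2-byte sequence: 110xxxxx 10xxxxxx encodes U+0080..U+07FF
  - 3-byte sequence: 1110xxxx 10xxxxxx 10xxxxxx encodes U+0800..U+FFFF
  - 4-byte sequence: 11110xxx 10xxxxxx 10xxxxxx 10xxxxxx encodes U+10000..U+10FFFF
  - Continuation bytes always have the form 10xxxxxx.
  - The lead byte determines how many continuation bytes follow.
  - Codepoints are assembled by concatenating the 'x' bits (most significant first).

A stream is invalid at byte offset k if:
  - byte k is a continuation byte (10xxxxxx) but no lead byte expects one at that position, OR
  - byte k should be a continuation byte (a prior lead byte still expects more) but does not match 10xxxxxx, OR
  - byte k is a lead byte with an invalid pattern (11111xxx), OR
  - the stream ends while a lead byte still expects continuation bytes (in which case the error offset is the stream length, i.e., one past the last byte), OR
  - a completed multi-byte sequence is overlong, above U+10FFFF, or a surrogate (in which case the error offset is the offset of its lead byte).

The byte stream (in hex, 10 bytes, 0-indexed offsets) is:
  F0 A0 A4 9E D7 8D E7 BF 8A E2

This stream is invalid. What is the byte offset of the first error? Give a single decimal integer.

Byte[0]=F0: 4-byte lead, need 3 cont bytes. acc=0x0
Byte[1]=A0: continuation. acc=(acc<<6)|0x20=0x20
Byte[2]=A4: continuation. acc=(acc<<6)|0x24=0x824
Byte[3]=9E: continuation. acc=(acc<<6)|0x1E=0x2091E
Completed: cp=U+2091E (starts at byte 0)
Byte[4]=D7: 2-byte lead, need 1 cont bytes. acc=0x17
Byte[5]=8D: continuation. acc=(acc<<6)|0x0D=0x5CD
Completed: cp=U+05CD (starts at byte 4)
Byte[6]=E7: 3-byte lead, need 2 cont bytes. acc=0x7
Byte[7]=BF: continuation. acc=(acc<<6)|0x3F=0x1FF
Byte[8]=8A: continuation. acc=(acc<<6)|0x0A=0x7FCA
Completed: cp=U+7FCA (starts at byte 6)
Byte[9]=E2: 3-byte lead, need 2 cont bytes. acc=0x2
Byte[10]: stream ended, expected continuation. INVALID

Answer: 10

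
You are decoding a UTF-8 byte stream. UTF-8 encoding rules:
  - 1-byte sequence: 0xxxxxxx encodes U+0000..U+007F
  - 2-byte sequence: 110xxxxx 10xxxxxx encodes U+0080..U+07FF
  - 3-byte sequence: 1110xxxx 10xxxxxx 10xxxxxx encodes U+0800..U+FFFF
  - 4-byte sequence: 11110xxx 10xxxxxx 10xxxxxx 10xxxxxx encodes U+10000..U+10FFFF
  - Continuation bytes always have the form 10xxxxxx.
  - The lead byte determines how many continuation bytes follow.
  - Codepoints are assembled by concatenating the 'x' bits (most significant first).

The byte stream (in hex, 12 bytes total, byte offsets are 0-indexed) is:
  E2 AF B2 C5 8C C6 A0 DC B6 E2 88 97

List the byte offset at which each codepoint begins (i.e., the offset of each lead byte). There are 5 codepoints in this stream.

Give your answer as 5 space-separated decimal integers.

Byte[0]=E2: 3-byte lead, need 2 cont bytes. acc=0x2
Byte[1]=AF: continuation. acc=(acc<<6)|0x2F=0xAF
Byte[2]=B2: continuation. acc=(acc<<6)|0x32=0x2BF2
Completed: cp=U+2BF2 (starts at byte 0)
Byte[3]=C5: 2-byte lead, need 1 cont bytes. acc=0x5
Byte[4]=8C: continuation. acc=(acc<<6)|0x0C=0x14C
Completed: cp=U+014C (starts at byte 3)
Byte[5]=C6: 2-byte lead, need 1 cont bytes. acc=0x6
Byte[6]=A0: continuation. acc=(acc<<6)|0x20=0x1A0
Completed: cp=U+01A0 (starts at byte 5)
Byte[7]=DC: 2-byte lead, need 1 cont bytes. acc=0x1C
Byte[8]=B6: continuation. acc=(acc<<6)|0x36=0x736
Completed: cp=U+0736 (starts at byte 7)
Byte[9]=E2: 3-byte lead, need 2 cont bytes. acc=0x2
Byte[10]=88: continuation. acc=(acc<<6)|0x08=0x88
Byte[11]=97: continuation. acc=(acc<<6)|0x17=0x2217
Completed: cp=U+2217 (starts at byte 9)

Answer: 0 3 5 7 9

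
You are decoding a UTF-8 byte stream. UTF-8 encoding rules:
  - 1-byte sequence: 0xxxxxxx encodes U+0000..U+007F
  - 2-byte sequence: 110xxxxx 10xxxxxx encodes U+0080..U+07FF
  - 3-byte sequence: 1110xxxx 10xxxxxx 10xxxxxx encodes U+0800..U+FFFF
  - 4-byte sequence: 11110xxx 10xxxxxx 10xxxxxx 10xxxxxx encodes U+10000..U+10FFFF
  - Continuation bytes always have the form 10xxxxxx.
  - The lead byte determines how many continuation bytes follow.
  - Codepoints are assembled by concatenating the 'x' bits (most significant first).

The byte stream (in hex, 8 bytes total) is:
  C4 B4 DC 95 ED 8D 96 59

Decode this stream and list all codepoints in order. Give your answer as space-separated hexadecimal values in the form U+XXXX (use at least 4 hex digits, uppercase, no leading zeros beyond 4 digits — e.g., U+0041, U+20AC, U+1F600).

Answer: U+0134 U+0715 U+D356 U+0059

Derivation:
Byte[0]=C4: 2-byte lead, need 1 cont bytes. acc=0x4
Byte[1]=B4: continuation. acc=(acc<<6)|0x34=0x134
Completed: cp=U+0134 (starts at byte 0)
Byte[2]=DC: 2-byte lead, need 1 cont bytes. acc=0x1C
Byte[3]=95: continuation. acc=(acc<<6)|0x15=0x715
Completed: cp=U+0715 (starts at byte 2)
Byte[4]=ED: 3-byte lead, need 2 cont bytes. acc=0xD
Byte[5]=8D: continuation. acc=(acc<<6)|0x0D=0x34D
Byte[6]=96: continuation. acc=(acc<<6)|0x16=0xD356
Completed: cp=U+D356 (starts at byte 4)
Byte[7]=59: 1-byte ASCII. cp=U+0059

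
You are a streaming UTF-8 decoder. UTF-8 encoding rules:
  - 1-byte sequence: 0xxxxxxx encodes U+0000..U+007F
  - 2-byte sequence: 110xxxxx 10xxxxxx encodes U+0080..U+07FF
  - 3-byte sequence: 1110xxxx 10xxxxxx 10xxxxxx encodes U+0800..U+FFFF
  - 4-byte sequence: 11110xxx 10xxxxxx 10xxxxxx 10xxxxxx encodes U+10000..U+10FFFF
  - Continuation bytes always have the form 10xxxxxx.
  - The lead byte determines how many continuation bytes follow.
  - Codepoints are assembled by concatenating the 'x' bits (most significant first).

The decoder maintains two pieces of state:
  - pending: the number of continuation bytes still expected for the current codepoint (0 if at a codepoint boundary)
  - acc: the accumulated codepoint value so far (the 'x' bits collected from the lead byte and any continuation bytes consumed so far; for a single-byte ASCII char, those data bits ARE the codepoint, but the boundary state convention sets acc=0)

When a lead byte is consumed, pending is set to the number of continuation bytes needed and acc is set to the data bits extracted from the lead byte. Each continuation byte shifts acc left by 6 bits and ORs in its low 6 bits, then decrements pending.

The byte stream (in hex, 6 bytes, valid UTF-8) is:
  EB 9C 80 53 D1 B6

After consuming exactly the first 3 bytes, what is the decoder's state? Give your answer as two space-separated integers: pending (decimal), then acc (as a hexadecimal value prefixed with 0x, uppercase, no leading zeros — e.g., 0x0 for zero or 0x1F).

Answer: 0 0xB700

Derivation:
Byte[0]=EB: 3-byte lead. pending=2, acc=0xB
Byte[1]=9C: continuation. acc=(acc<<6)|0x1C=0x2DC, pending=1
Byte[2]=80: continuation. acc=(acc<<6)|0x00=0xB700, pending=0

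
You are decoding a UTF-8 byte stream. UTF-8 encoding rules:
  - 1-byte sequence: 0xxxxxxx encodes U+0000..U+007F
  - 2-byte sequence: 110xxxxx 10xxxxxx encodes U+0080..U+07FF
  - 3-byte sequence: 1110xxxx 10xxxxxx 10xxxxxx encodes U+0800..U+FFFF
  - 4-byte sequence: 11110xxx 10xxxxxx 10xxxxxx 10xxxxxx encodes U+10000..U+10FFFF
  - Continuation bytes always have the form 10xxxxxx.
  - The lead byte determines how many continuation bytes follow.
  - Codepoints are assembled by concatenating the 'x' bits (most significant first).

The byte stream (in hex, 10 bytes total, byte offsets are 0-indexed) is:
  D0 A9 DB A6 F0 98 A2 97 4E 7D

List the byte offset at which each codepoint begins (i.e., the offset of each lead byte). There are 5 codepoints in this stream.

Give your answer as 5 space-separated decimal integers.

Answer: 0 2 4 8 9

Derivation:
Byte[0]=D0: 2-byte lead, need 1 cont bytes. acc=0x10
Byte[1]=A9: continuation. acc=(acc<<6)|0x29=0x429
Completed: cp=U+0429 (starts at byte 0)
Byte[2]=DB: 2-byte lead, need 1 cont bytes. acc=0x1B
Byte[3]=A6: continuation. acc=(acc<<6)|0x26=0x6E6
Completed: cp=U+06E6 (starts at byte 2)
Byte[4]=F0: 4-byte lead, need 3 cont bytes. acc=0x0
Byte[5]=98: continuation. acc=(acc<<6)|0x18=0x18
Byte[6]=A2: continuation. acc=(acc<<6)|0x22=0x622
Byte[7]=97: continuation. acc=(acc<<6)|0x17=0x18897
Completed: cp=U+18897 (starts at byte 4)
Byte[8]=4E: 1-byte ASCII. cp=U+004E
Byte[9]=7D: 1-byte ASCII. cp=U+007D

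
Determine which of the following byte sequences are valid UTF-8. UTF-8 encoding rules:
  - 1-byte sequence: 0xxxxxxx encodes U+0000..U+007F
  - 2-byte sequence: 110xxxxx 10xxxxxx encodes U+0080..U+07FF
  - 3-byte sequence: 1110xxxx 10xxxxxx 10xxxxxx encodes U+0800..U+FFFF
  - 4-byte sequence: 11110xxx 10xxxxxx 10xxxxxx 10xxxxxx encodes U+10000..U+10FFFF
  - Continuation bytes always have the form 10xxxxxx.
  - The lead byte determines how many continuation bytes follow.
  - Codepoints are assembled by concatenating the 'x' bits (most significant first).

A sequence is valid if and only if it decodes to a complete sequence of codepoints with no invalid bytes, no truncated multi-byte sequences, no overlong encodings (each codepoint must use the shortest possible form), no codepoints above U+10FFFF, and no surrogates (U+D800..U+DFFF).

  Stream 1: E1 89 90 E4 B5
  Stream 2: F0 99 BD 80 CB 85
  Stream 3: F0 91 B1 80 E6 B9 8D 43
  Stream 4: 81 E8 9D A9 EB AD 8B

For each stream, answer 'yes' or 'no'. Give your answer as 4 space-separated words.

Answer: no yes yes no

Derivation:
Stream 1: error at byte offset 5. INVALID
Stream 2: decodes cleanly. VALID
Stream 3: decodes cleanly. VALID
Stream 4: error at byte offset 0. INVALID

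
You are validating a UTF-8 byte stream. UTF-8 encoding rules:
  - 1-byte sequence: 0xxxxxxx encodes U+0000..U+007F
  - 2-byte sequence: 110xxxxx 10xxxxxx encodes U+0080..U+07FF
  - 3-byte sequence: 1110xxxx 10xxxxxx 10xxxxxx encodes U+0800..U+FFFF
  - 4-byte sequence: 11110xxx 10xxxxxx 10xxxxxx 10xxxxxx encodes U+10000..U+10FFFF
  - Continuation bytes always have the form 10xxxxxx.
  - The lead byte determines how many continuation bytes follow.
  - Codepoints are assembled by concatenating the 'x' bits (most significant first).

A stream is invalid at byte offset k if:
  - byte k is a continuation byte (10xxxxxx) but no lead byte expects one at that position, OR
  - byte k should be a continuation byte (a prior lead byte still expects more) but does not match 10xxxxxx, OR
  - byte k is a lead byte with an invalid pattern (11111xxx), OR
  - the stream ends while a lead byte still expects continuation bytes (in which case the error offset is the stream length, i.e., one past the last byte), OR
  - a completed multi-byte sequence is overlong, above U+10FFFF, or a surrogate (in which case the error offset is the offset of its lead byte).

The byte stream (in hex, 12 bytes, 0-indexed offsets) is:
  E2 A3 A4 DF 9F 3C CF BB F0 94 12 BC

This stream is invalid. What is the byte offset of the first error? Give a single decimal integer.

Byte[0]=E2: 3-byte lead, need 2 cont bytes. acc=0x2
Byte[1]=A3: continuation. acc=(acc<<6)|0x23=0xA3
Byte[2]=A4: continuation. acc=(acc<<6)|0x24=0x28E4
Completed: cp=U+28E4 (starts at byte 0)
Byte[3]=DF: 2-byte lead, need 1 cont bytes. acc=0x1F
Byte[4]=9F: continuation. acc=(acc<<6)|0x1F=0x7DF
Completed: cp=U+07DF (starts at byte 3)
Byte[5]=3C: 1-byte ASCII. cp=U+003C
Byte[6]=CF: 2-byte lead, need 1 cont bytes. acc=0xF
Byte[7]=BB: continuation. acc=(acc<<6)|0x3B=0x3FB
Completed: cp=U+03FB (starts at byte 6)
Byte[8]=F0: 4-byte lead, need 3 cont bytes. acc=0x0
Byte[9]=94: continuation. acc=(acc<<6)|0x14=0x14
Byte[10]=12: expected 10xxxxxx continuation. INVALID

Answer: 10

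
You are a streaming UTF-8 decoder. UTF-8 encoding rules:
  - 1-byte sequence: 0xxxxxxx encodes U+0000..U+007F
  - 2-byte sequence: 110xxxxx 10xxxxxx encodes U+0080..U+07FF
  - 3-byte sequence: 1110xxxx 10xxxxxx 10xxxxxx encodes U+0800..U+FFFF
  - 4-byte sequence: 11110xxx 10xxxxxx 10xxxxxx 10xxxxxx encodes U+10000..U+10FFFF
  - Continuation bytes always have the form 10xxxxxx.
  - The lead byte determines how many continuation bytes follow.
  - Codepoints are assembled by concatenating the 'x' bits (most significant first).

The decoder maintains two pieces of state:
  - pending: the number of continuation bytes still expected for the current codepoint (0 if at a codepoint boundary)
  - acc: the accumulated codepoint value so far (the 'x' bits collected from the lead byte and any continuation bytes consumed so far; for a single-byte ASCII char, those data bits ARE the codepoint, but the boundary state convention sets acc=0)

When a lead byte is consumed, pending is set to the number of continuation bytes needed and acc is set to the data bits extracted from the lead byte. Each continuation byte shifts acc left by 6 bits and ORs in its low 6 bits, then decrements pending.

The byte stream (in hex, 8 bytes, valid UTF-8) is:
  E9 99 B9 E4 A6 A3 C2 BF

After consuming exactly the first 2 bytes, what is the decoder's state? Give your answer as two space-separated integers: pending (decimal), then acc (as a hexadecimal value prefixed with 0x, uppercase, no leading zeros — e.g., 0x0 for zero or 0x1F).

Answer: 1 0x259

Derivation:
Byte[0]=E9: 3-byte lead. pending=2, acc=0x9
Byte[1]=99: continuation. acc=(acc<<6)|0x19=0x259, pending=1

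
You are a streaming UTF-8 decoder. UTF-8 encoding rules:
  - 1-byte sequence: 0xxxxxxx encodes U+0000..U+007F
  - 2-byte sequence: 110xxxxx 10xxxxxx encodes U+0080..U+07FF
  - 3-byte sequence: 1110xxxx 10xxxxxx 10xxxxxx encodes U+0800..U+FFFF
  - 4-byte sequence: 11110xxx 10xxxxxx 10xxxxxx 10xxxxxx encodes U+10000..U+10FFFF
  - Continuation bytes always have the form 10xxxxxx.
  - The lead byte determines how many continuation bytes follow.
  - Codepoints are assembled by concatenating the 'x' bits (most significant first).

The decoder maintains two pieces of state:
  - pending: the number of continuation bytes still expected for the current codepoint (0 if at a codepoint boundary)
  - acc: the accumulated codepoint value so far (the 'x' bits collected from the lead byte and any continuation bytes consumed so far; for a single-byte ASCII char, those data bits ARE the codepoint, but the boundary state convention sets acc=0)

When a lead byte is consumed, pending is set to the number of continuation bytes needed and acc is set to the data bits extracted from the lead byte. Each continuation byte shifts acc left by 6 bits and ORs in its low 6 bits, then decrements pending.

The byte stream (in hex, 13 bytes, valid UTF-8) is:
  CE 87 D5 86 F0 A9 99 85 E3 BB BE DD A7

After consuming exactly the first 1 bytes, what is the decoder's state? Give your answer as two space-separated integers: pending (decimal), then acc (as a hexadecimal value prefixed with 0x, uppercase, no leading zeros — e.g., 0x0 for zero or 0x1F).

Byte[0]=CE: 2-byte lead. pending=1, acc=0xE

Answer: 1 0xE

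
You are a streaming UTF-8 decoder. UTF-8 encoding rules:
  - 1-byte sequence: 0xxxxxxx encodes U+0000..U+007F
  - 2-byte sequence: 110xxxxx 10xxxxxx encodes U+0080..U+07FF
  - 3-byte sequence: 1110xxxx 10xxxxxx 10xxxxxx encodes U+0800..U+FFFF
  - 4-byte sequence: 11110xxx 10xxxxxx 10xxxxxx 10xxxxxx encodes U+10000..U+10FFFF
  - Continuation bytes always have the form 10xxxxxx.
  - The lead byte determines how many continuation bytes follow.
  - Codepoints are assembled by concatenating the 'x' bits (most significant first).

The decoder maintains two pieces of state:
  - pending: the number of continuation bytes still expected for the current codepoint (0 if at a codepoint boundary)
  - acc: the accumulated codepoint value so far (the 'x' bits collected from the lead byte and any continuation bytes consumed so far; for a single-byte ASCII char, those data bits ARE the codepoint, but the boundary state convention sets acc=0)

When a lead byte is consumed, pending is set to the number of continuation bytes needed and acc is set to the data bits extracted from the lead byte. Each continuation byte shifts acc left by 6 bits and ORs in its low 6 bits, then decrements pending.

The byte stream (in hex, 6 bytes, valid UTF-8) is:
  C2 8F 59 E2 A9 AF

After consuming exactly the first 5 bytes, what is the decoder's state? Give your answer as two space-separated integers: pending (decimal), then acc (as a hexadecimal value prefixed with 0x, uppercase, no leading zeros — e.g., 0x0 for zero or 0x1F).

Answer: 1 0xA9

Derivation:
Byte[0]=C2: 2-byte lead. pending=1, acc=0x2
Byte[1]=8F: continuation. acc=(acc<<6)|0x0F=0x8F, pending=0
Byte[2]=59: 1-byte. pending=0, acc=0x0
Byte[3]=E2: 3-byte lead. pending=2, acc=0x2
Byte[4]=A9: continuation. acc=(acc<<6)|0x29=0xA9, pending=1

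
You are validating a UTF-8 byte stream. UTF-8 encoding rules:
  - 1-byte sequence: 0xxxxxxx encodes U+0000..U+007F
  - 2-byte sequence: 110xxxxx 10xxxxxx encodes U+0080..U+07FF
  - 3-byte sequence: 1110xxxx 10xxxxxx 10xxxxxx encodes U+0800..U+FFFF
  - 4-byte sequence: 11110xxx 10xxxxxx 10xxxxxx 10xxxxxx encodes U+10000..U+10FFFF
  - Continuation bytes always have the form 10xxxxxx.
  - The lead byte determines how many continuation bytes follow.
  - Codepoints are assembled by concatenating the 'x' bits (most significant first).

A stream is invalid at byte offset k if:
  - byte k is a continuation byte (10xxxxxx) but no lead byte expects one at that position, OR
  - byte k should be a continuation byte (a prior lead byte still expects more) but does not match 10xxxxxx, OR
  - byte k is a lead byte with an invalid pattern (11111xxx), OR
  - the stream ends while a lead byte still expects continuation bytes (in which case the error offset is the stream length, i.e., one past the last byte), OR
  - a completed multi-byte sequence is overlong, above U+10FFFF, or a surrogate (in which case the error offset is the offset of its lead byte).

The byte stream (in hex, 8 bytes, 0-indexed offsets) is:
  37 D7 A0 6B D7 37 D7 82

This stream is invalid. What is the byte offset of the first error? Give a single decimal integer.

Byte[0]=37: 1-byte ASCII. cp=U+0037
Byte[1]=D7: 2-byte lead, need 1 cont bytes. acc=0x17
Byte[2]=A0: continuation. acc=(acc<<6)|0x20=0x5E0
Completed: cp=U+05E0 (starts at byte 1)
Byte[3]=6B: 1-byte ASCII. cp=U+006B
Byte[4]=D7: 2-byte lead, need 1 cont bytes. acc=0x17
Byte[5]=37: expected 10xxxxxx continuation. INVALID

Answer: 5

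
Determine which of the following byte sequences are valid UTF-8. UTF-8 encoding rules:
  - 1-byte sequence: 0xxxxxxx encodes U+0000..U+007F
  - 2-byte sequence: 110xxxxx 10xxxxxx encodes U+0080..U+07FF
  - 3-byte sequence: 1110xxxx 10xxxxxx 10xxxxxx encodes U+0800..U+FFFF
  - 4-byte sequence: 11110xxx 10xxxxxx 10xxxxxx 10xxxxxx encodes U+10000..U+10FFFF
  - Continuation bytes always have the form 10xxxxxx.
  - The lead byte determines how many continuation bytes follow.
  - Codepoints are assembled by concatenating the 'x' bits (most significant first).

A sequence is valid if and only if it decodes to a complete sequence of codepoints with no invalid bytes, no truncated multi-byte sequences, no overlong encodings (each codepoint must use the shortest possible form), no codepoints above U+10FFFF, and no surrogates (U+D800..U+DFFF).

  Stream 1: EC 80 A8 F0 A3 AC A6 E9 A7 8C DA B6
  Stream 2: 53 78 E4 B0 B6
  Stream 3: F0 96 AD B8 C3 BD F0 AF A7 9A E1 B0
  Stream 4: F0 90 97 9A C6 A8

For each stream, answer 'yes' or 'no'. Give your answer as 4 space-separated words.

Stream 1: decodes cleanly. VALID
Stream 2: decodes cleanly. VALID
Stream 3: error at byte offset 12. INVALID
Stream 4: decodes cleanly. VALID

Answer: yes yes no yes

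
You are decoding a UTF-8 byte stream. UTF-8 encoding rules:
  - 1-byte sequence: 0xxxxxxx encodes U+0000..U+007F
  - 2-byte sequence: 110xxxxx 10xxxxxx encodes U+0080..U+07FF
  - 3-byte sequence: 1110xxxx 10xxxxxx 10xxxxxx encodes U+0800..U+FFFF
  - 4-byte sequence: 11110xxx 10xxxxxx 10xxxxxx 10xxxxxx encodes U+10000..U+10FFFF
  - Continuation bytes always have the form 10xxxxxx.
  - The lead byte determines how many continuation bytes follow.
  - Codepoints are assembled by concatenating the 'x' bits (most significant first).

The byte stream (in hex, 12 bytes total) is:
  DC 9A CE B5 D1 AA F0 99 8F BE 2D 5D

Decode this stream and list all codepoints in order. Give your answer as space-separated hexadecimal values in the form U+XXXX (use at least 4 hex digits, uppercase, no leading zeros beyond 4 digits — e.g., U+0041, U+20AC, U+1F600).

Answer: U+071A U+03B5 U+046A U+193FE U+002D U+005D

Derivation:
Byte[0]=DC: 2-byte lead, need 1 cont bytes. acc=0x1C
Byte[1]=9A: continuation. acc=(acc<<6)|0x1A=0x71A
Completed: cp=U+071A (starts at byte 0)
Byte[2]=CE: 2-byte lead, need 1 cont bytes. acc=0xE
Byte[3]=B5: continuation. acc=(acc<<6)|0x35=0x3B5
Completed: cp=U+03B5 (starts at byte 2)
Byte[4]=D1: 2-byte lead, need 1 cont bytes. acc=0x11
Byte[5]=AA: continuation. acc=(acc<<6)|0x2A=0x46A
Completed: cp=U+046A (starts at byte 4)
Byte[6]=F0: 4-byte lead, need 3 cont bytes. acc=0x0
Byte[7]=99: continuation. acc=(acc<<6)|0x19=0x19
Byte[8]=8F: continuation. acc=(acc<<6)|0x0F=0x64F
Byte[9]=BE: continuation. acc=(acc<<6)|0x3E=0x193FE
Completed: cp=U+193FE (starts at byte 6)
Byte[10]=2D: 1-byte ASCII. cp=U+002D
Byte[11]=5D: 1-byte ASCII. cp=U+005D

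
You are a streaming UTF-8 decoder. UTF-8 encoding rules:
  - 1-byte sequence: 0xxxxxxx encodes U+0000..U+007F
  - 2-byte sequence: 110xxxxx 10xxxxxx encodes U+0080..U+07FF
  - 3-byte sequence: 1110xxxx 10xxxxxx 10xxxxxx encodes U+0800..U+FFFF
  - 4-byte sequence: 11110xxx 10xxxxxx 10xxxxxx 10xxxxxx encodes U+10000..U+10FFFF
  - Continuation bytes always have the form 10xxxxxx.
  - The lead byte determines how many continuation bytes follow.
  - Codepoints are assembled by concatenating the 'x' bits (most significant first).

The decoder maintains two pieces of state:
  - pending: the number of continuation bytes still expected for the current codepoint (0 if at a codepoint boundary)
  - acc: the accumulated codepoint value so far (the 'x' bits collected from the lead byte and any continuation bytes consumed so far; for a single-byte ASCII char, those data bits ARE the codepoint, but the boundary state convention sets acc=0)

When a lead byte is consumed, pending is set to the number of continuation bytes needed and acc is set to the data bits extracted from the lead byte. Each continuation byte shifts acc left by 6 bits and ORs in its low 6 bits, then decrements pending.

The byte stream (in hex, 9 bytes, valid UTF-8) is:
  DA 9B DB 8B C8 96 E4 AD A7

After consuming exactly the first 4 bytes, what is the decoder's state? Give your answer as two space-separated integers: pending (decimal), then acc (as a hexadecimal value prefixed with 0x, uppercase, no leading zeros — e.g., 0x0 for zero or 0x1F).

Byte[0]=DA: 2-byte lead. pending=1, acc=0x1A
Byte[1]=9B: continuation. acc=(acc<<6)|0x1B=0x69B, pending=0
Byte[2]=DB: 2-byte lead. pending=1, acc=0x1B
Byte[3]=8B: continuation. acc=(acc<<6)|0x0B=0x6CB, pending=0

Answer: 0 0x6CB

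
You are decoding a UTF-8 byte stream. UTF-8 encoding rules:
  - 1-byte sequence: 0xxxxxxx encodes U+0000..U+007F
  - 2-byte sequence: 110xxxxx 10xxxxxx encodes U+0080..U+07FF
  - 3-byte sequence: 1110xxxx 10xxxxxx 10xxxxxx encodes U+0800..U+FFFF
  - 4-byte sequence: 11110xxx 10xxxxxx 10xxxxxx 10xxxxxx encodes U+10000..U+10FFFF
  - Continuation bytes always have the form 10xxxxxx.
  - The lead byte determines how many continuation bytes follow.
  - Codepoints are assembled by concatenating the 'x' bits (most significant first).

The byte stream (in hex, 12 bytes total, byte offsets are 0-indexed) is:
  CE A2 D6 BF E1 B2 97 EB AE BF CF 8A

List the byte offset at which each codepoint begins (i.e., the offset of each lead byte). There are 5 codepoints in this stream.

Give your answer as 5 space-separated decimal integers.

Byte[0]=CE: 2-byte lead, need 1 cont bytes. acc=0xE
Byte[1]=A2: continuation. acc=(acc<<6)|0x22=0x3A2
Completed: cp=U+03A2 (starts at byte 0)
Byte[2]=D6: 2-byte lead, need 1 cont bytes. acc=0x16
Byte[3]=BF: continuation. acc=(acc<<6)|0x3F=0x5BF
Completed: cp=U+05BF (starts at byte 2)
Byte[4]=E1: 3-byte lead, need 2 cont bytes. acc=0x1
Byte[5]=B2: continuation. acc=(acc<<6)|0x32=0x72
Byte[6]=97: continuation. acc=(acc<<6)|0x17=0x1C97
Completed: cp=U+1C97 (starts at byte 4)
Byte[7]=EB: 3-byte lead, need 2 cont bytes. acc=0xB
Byte[8]=AE: continuation. acc=(acc<<6)|0x2E=0x2EE
Byte[9]=BF: continuation. acc=(acc<<6)|0x3F=0xBBBF
Completed: cp=U+BBBF (starts at byte 7)
Byte[10]=CF: 2-byte lead, need 1 cont bytes. acc=0xF
Byte[11]=8A: continuation. acc=(acc<<6)|0x0A=0x3CA
Completed: cp=U+03CA (starts at byte 10)

Answer: 0 2 4 7 10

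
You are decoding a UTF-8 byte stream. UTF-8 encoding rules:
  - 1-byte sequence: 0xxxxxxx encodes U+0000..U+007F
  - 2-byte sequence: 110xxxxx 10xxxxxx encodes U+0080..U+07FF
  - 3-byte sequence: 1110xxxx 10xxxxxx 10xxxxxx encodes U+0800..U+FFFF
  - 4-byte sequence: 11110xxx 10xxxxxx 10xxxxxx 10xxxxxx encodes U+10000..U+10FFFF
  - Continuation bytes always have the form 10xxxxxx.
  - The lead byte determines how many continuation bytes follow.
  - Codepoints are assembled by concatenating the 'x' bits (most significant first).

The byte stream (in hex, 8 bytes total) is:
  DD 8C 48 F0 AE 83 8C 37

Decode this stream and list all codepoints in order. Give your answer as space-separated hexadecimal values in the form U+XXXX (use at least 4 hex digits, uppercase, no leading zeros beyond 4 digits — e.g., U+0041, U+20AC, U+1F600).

Byte[0]=DD: 2-byte lead, need 1 cont bytes. acc=0x1D
Byte[1]=8C: continuation. acc=(acc<<6)|0x0C=0x74C
Completed: cp=U+074C (starts at byte 0)
Byte[2]=48: 1-byte ASCII. cp=U+0048
Byte[3]=F0: 4-byte lead, need 3 cont bytes. acc=0x0
Byte[4]=AE: continuation. acc=(acc<<6)|0x2E=0x2E
Byte[5]=83: continuation. acc=(acc<<6)|0x03=0xB83
Byte[6]=8C: continuation. acc=(acc<<6)|0x0C=0x2E0CC
Completed: cp=U+2E0CC (starts at byte 3)
Byte[7]=37: 1-byte ASCII. cp=U+0037

Answer: U+074C U+0048 U+2E0CC U+0037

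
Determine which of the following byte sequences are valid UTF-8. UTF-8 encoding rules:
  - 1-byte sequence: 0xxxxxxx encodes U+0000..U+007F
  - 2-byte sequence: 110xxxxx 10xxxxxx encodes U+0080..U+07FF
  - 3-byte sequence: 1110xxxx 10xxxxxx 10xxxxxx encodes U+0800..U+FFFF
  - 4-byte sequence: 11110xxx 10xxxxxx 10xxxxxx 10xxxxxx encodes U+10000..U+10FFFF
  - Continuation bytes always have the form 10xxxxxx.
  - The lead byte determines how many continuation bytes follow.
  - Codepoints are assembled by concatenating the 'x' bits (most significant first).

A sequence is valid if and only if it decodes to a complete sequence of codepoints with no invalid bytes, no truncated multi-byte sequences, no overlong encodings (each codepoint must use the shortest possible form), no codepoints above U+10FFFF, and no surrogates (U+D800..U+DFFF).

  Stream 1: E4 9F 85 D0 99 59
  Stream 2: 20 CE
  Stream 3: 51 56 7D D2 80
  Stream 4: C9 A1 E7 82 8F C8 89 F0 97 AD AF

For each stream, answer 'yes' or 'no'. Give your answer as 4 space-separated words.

Stream 1: decodes cleanly. VALID
Stream 2: error at byte offset 2. INVALID
Stream 3: decodes cleanly. VALID
Stream 4: decodes cleanly. VALID

Answer: yes no yes yes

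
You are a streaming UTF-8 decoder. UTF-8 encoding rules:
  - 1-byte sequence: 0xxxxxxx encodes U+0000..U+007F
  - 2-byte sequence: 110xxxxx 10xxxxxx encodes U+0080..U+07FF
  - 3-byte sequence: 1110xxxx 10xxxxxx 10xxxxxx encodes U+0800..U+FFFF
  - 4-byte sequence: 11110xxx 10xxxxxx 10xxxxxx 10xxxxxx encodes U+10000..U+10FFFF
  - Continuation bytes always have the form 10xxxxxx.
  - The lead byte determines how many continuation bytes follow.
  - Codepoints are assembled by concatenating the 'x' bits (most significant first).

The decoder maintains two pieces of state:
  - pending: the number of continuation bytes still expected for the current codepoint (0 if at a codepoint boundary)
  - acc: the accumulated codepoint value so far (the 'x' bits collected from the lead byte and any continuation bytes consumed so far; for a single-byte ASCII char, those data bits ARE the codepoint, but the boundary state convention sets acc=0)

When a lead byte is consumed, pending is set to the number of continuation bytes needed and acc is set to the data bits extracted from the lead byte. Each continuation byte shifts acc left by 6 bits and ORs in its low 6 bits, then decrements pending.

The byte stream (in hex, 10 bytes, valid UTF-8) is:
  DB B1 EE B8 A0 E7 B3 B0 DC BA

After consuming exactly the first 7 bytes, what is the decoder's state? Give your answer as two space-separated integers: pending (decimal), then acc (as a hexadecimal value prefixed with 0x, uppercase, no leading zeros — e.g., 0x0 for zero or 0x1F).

Byte[0]=DB: 2-byte lead. pending=1, acc=0x1B
Byte[1]=B1: continuation. acc=(acc<<6)|0x31=0x6F1, pending=0
Byte[2]=EE: 3-byte lead. pending=2, acc=0xE
Byte[3]=B8: continuation. acc=(acc<<6)|0x38=0x3B8, pending=1
Byte[4]=A0: continuation. acc=(acc<<6)|0x20=0xEE20, pending=0
Byte[5]=E7: 3-byte lead. pending=2, acc=0x7
Byte[6]=B3: continuation. acc=(acc<<6)|0x33=0x1F3, pending=1

Answer: 1 0x1F3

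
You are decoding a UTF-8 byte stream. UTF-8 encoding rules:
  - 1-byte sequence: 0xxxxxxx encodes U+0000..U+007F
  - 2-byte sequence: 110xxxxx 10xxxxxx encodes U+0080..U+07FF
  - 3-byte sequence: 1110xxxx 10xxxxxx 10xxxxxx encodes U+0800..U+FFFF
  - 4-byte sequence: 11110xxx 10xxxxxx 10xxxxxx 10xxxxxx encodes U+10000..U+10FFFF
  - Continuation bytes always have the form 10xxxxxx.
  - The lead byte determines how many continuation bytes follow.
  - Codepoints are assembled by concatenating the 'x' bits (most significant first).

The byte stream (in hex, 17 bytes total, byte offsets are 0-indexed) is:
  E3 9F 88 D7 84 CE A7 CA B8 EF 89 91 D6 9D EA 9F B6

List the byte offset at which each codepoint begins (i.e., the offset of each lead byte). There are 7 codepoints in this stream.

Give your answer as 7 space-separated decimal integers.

Byte[0]=E3: 3-byte lead, need 2 cont bytes. acc=0x3
Byte[1]=9F: continuation. acc=(acc<<6)|0x1F=0xDF
Byte[2]=88: continuation. acc=(acc<<6)|0x08=0x37C8
Completed: cp=U+37C8 (starts at byte 0)
Byte[3]=D7: 2-byte lead, need 1 cont bytes. acc=0x17
Byte[4]=84: continuation. acc=(acc<<6)|0x04=0x5C4
Completed: cp=U+05C4 (starts at byte 3)
Byte[5]=CE: 2-byte lead, need 1 cont bytes. acc=0xE
Byte[6]=A7: continuation. acc=(acc<<6)|0x27=0x3A7
Completed: cp=U+03A7 (starts at byte 5)
Byte[7]=CA: 2-byte lead, need 1 cont bytes. acc=0xA
Byte[8]=B8: continuation. acc=(acc<<6)|0x38=0x2B8
Completed: cp=U+02B8 (starts at byte 7)
Byte[9]=EF: 3-byte lead, need 2 cont bytes. acc=0xF
Byte[10]=89: continuation. acc=(acc<<6)|0x09=0x3C9
Byte[11]=91: continuation. acc=(acc<<6)|0x11=0xF251
Completed: cp=U+F251 (starts at byte 9)
Byte[12]=D6: 2-byte lead, need 1 cont bytes. acc=0x16
Byte[13]=9D: continuation. acc=(acc<<6)|0x1D=0x59D
Completed: cp=U+059D (starts at byte 12)
Byte[14]=EA: 3-byte lead, need 2 cont bytes. acc=0xA
Byte[15]=9F: continuation. acc=(acc<<6)|0x1F=0x29F
Byte[16]=B6: continuation. acc=(acc<<6)|0x36=0xA7F6
Completed: cp=U+A7F6 (starts at byte 14)

Answer: 0 3 5 7 9 12 14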